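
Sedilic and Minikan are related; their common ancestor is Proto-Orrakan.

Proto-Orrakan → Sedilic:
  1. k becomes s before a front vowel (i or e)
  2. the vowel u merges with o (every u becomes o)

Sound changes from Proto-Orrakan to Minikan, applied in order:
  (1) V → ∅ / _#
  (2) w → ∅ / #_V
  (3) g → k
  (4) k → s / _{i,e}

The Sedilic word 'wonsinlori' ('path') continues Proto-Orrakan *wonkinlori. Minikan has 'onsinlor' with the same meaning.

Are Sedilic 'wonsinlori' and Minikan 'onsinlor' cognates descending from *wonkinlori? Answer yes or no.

Derive the expected Minikan reflex of *wonkinlori:
Minikan: *wonkinlori
  wonkinlori → wonkinlor   [apocope]
  wonkinlor → onkinlor   [glide loss]
  onkinlor (rule 3 does not apply)
  onkinlor → onsinlor   [palatalisation]
  giving Minikan onsinlor.
Minikan 'onsinlor' matches the regular reflex exactly, so the pair is cognate.

yes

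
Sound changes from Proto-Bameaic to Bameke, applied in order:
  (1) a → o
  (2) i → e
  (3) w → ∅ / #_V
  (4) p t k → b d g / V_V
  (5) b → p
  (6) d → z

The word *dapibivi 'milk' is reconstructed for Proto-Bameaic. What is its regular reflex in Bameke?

Bameke: start from *dapibivi.
  rule 1 (vowel merger): dapibivi → dopibivi
  rule 2 (vowel merger): dopibivi → dopebeve
  rule 3: no change — dopebeve
  rule 4 (intervocalic voicing): dopebeve → dobebeve
  rule 5 (unconditioned shift): dobebeve → dopepeve
  rule 6 (unconditioned shift): dopepeve → zopepeve
  ⇒ Bameke zopepeve

zopepeve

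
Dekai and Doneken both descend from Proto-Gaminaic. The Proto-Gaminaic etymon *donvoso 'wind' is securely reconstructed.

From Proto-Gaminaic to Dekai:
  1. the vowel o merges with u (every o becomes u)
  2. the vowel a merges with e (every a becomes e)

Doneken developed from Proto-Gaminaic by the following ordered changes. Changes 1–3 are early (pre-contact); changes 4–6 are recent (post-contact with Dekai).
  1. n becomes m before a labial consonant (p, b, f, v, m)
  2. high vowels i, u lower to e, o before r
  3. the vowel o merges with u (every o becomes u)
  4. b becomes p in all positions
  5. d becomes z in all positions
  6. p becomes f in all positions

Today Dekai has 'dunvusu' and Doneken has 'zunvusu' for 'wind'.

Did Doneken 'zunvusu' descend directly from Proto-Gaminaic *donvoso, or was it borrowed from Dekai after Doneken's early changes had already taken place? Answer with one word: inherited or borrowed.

If inherited, *donvoso would pass through all of Doneken's changes:
Doneken: start from *donvoso.
  rule 1 (nasal place assimilation): donvoso → domvoso
  rule 2: no change — domvoso
  rule 3 (vowel merger): domvoso → dumvusu
  rule 4: no change — dumvusu
  rule 5 (unconditioned shift): dumvusu → zumvusu
  rule 6: no change — zumvusu
  ⇒ Doneken zumvusu
If borrowed from Dekai 'dunvusu' after the early changes, it would undergo only the recent ones:
  rule 4 (unconditioned shift): no change (dunvusu)
  rule 5 (unconditioned shift): dunvusu → zunvusu
  rule 6 (unconditioned shift): no change (zunvusu)
  ⇒ as a loan: zunvusu
Doneken 'zunvusu' matches the loan outcome 'zunvusu', not the inherited 'zumvusu' — it skipped the early Doneken changes, so it was borrowed from Dekai.

borrowed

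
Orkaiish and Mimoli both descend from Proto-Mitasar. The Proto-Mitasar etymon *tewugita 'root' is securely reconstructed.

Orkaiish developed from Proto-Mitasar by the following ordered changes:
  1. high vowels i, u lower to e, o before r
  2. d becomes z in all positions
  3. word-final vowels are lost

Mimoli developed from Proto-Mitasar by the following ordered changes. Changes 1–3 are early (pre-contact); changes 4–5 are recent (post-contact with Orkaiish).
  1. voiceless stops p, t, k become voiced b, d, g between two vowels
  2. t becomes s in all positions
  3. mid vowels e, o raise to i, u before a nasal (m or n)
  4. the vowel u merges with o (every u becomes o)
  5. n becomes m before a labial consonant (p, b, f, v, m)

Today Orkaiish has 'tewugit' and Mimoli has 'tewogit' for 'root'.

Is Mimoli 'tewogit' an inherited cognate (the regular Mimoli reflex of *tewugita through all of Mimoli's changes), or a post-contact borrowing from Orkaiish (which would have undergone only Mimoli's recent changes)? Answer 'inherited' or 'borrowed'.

If inherited, *tewugita would pass through all of Mimoli's changes:
Mimoli: *tewugita
  tewugita → tewugida   [intervocalic voicing]
  tewugida → sewugida   [unconditioned shift]
  sewugida (rule 3 does not apply)
  sewugida → sewogida   [vowel merger]
  sewogida (rule 5 does not apply)
  giving Mimoli sewogida.
If borrowed from Orkaiish 'tewugit' after the early changes, it would undergo only the recent ones:
  rule 4 (vowel merger): tewugit → tewogit
  rule 5 (nasal place assimilation): no change (tewogit)
  ⇒ as a loan: tewogit
Mimoli 'tewogit' matches the loan outcome 'tewogit', not the inherited 'sewogida' — it skipped the early Mimoli changes, so it was borrowed from Orkaiish.

borrowed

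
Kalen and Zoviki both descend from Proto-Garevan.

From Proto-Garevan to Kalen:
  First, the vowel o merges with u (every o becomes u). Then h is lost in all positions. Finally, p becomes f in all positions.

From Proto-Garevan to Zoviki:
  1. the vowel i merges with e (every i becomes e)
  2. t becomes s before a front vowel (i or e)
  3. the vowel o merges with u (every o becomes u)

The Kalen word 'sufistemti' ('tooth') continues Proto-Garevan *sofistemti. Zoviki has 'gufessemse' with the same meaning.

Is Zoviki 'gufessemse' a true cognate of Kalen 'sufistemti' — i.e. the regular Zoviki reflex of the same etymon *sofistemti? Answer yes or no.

Derive the expected Zoviki reflex of *sofistemti:
Zoviki: *sofistemti > sofestemte > sofessemse > sufessemse  (by vowel merger, palatalisation, vowel merger)
The regular Zoviki reflex would be 'sufessemse', but the attested form is 'gufessemse'. The correspondence is irregular, so they are not cognates (the Zoviki form has a different source).

no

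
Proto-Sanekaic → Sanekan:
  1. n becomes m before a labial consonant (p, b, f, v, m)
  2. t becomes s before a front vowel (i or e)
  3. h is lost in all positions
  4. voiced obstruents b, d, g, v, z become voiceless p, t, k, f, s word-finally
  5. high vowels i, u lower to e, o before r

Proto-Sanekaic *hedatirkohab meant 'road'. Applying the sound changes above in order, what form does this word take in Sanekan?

Sanekan: start from *hedatirkohab.
  rule 1: no change — hedatirkohab
  rule 2 (palatalisation): hedatirkohab → hedasirkohab
  rule 3 (h-loss): hedasirkohab → edasirkoab
  rule 4 (final devoicing): edasirkoab → edasirkoap
  rule 5 (pre-rhotic lowering): edasirkoap → edaserkoap
  ⇒ Sanekan edaserkoap

edaserkoap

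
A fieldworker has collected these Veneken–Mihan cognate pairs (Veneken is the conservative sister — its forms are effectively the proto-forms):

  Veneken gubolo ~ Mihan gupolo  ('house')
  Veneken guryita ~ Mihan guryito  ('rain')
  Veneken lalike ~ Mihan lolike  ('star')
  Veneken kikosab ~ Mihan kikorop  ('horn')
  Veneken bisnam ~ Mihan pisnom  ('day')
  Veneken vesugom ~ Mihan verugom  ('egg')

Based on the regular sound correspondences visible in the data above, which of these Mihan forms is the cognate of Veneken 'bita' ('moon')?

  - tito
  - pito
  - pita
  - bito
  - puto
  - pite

pito

bisnam ~ pisnom — Veneken b corresponds to Mihan p word-initially before a front vowel.
guryita ~ guryito — Veneken a corresponds to Mihan o word-finally.
Applying these to Veneken 'bita':
  bita → pita   (b→p word-initially before a front vowel)
  pita → pito   (a→o word-finally)
So the Mihan cognate is 'pito'.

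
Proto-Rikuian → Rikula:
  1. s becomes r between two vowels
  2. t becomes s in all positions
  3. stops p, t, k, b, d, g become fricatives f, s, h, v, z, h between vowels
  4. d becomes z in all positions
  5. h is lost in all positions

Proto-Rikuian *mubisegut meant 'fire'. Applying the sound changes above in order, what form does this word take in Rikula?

muvireus

Rikula: *mubisegut > mubiregut > mubiregus > muvirehus > muvireus  (by rhotacism, unconditioned shift, intervocalic lenition, h-loss)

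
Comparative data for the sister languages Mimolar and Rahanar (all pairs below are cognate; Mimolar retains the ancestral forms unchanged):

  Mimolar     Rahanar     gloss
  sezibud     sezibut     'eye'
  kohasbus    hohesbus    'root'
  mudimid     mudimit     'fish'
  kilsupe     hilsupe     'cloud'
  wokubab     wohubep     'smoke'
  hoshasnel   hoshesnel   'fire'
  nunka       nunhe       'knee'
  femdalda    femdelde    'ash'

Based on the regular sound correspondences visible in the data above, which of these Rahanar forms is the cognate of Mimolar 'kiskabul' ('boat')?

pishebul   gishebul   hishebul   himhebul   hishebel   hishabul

hishebul

kilsupe ~ hilsupe — Mimolar k corresponds to Rahanar h word-initially before a front vowel.
nunka ~ nunhe — Mimolar k corresponds to Rahanar h after a consonant, before a back vowel.
wokubab ~ wohubep — Mimolar a corresponds to Rahanar e after a consonant, before a labial obstruent.
Applying these to Mimolar 'kiskabul':
  kiskabul → hiskabul   (k→h word-initially before a front vowel)
  hiskabul → hishabul   (k→h after a consonant, before a back vowel)
  hishabul → hishebul   (a→e after a consonant, before a labial obstruent)
So the Rahanar cognate is 'hishebul'.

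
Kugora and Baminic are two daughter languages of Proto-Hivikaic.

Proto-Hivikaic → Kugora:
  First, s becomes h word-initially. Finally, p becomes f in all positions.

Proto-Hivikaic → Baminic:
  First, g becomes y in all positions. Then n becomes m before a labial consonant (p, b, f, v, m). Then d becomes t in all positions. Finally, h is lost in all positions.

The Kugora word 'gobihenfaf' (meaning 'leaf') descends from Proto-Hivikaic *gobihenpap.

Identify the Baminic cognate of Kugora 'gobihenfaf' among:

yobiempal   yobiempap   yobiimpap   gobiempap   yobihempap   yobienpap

yobiempap

Baminic: *gobihenpap > yobihenpap > yobihempap > yobiempap  (by unconditioned shift, nasal place assimilation, h-loss)
The other candidates each miss or misapply at least one Baminic change.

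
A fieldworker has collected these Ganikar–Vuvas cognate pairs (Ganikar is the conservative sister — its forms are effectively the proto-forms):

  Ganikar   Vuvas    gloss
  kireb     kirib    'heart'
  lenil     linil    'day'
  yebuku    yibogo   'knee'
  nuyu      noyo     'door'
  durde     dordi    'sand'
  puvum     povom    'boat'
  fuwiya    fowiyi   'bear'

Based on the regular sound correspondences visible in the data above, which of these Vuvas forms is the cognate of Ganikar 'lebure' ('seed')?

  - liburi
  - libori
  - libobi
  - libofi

libori

kireb ~ kirib, yebuku ~ yibogo — Ganikar e corresponds to Vuvas i after a consonant, before a labial obstruent.
durde ~ dordi — Ganikar u corresponds to Vuvas o after a consonant, before r.
durde ~ dordi — Ganikar e corresponds to Vuvas i word-finally.
Applying these to Ganikar 'lebure':
  lebure → libure   (e→i after a consonant, before a labial obstruent)
  libure → libore   (u→o after a consonant, before r)
  libore → libori   (e→i word-finally)
So the Vuvas cognate is 'libori'.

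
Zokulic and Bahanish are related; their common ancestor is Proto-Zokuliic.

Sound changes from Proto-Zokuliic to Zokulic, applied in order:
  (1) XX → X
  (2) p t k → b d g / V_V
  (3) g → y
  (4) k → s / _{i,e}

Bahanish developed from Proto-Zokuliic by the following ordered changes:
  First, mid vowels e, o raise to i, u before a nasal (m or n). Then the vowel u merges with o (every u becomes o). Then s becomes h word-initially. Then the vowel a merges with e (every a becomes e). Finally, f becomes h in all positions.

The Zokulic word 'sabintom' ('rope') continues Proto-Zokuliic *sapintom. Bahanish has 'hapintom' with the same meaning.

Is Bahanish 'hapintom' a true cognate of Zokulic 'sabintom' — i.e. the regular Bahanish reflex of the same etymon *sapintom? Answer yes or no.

Derive the expected Bahanish reflex of *sapintom:
Bahanish: *sapintom > sapintum > sapintom > hapintom > hepintom  (by pre-nasal raising, vowel merger, debuccalisation, vowel merger)
The regular Bahanish reflex would be 'hepintom', but the attested form is 'hapintom'. The correspondence is irregular, so they are not cognates (the Bahanish form has a different source).

no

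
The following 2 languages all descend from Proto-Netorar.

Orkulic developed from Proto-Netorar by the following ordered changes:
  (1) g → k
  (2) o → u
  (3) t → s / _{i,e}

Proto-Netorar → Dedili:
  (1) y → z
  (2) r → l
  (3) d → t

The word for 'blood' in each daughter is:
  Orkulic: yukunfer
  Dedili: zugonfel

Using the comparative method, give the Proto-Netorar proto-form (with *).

Position 1: Orkulic has y, Dedili has z. Orkulic preserves y here (none of its changes turn any other segment into y), so the proto-segment is *y.
Position 4: Orkulic has u, Dedili has o. Dedili preserves o here (none of its changes turn any other segment into o), so the proto-segment is *o.
Verify the candidate proto-form against each daughter:
Orkulic: *yugonfer
  yugonfer → yukonfer   [unconditioned shift]
  yukonfer → yukunfer   [vowel merger]
  yukunfer (rule 3 does not apply)
  giving Orkulic yukunfer.
Dedili: start from *yugonfer.
  rule 1 (unconditioned shift): yugonfer → zugonfer
  rule 2 (unconditioned shift): zugonfer → zugonfel
  rule 3: no change — zugonfel
  ⇒ Dedili zugonfel
No other proto-form is consistent with every reflex, so the reconstruction is *yugonfer.

*yugonfer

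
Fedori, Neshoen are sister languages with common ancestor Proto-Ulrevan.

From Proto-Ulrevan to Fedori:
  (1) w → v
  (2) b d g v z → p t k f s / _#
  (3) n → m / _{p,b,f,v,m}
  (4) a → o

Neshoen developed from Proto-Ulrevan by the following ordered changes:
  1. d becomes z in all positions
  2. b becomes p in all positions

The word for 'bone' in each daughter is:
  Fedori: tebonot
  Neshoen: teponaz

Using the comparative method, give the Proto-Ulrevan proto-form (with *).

Position 7: Fedori has t, Neshoen has z. Taking the neighbouring segments as reconstructed: Fedori t could go back to *t or *d; Neshoen z could go back to *d or *z — the one source consistent with every daughter is *d.
Position 3: Fedori has b, Neshoen has p. Fedori preserves b here (none of its changes turn any other segment into b), so the proto-segment is *b.
Verify the candidate proto-form against each daughter:
Fedori: start from *tebonad.
  rule 1: no change — tebonad
  rule 2 (final devoicing): tebonad → tebonat
  rule 3: no change — tebonat
  rule 4 (vowel merger): tebonat → tebonot
  ⇒ Fedori tebonot
Neshoen: *tebonad
  tebonad → tebonaz   [unconditioned shift]
  tebonaz → teponaz   [unconditioned shift]
  giving Neshoen teponaz.
*tebonad is the unique common source.

*tebonad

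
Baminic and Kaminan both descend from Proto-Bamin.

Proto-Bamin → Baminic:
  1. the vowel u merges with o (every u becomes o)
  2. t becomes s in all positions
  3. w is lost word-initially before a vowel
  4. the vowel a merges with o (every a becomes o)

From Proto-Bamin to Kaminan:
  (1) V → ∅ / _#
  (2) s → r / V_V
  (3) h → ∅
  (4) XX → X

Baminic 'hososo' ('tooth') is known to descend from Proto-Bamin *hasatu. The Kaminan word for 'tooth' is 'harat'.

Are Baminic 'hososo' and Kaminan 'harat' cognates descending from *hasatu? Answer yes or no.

Derive the expected Kaminan reflex of *hasatu:
Kaminan: *hasatu > hasat > harat > arat  (by apocope, rhotacism, h-loss)
The regular Kaminan reflex would be 'arat', but the attested form is 'harat'. The correspondence is irregular, so they are not cognates (the Kaminan form has a different source).

no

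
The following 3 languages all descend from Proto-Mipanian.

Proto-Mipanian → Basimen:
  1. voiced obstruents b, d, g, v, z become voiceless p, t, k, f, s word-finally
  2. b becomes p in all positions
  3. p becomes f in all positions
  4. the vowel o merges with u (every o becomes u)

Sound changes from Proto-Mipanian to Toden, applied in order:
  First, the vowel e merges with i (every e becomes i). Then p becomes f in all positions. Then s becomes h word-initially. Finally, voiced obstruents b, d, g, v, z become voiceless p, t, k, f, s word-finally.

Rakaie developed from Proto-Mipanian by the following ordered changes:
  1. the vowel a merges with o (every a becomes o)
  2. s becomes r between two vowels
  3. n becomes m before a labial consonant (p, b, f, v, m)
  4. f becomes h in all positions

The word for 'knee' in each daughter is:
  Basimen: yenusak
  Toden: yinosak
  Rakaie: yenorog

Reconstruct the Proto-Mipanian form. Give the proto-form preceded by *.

Position 6: Basimen has a, Toden has a, Rakaie has o. Basimen preserves a here (none of its changes turn any other segment into a), so the proto-segment is *a.
Position 2: Basimen has e, Toden has i, Rakaie has e. Basimen preserves e here (none of its changes turn any other segment into e), so the proto-segment is *e.
Position 7: Basimen has k, Toden has k, Rakaie has g. Rakaie preserves g here (none of its changes turn any other segment into g), so the proto-segment is *g.
Continuing position by position gives *yenosag; check it forward:
Basimen: *yenosag > yenosak > yenusak  (by final devoicing, vowel merger)
Toden: start from *yenosag.
  rule 1 (vowel merger): yenosag → yinosag
  rule 2: no change — yinosag
  rule 3: no change — yinosag
  rule 4 (final devoicing): yinosag → yinosak
  ⇒ Toden yinosak
Rakaie: *yenosag > yenosog > yenorog  (by vowel merger, rhotacism)
*yenosag is the unique common source.

*yenosag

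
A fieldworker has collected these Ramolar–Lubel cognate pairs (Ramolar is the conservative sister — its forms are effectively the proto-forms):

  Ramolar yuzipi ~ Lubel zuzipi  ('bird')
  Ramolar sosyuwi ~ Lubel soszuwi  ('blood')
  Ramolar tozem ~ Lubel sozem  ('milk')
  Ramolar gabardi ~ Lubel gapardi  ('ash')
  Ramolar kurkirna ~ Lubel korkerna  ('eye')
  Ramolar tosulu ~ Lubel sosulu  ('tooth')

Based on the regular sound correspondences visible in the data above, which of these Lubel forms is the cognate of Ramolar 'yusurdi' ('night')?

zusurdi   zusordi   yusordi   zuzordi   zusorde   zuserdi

zusordi

yuzipi ~ zuzipi — Ramolar y corresponds to Lubel z word-initially before a back vowel.
kurkirna ~ korkerna — Ramolar u corresponds to Lubel o after a consonant, before r.
Applying these to Ramolar 'yusurdi':
  yusurdi → zusurdi   (y→z word-initially before a back vowel)
  zusurdi → zusordi   (u→o after a consonant, before r)
So the Lubel cognate is 'zusordi'.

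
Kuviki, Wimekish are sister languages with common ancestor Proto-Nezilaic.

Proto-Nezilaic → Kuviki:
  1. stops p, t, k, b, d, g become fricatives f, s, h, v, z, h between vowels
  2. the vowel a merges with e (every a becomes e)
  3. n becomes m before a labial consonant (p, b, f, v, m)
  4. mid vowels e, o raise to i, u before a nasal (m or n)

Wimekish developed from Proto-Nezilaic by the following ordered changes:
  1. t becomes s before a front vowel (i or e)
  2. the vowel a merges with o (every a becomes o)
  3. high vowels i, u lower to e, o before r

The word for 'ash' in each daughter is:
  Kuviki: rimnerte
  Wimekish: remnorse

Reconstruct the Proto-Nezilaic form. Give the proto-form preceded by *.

*remnarte

Position 2: Kuviki has i, Wimekish has e. Taking the neighbouring segments as reconstructed: Kuviki i could go back to *a or *e or *i; Wimekish e can only go back to *e — the one source consistent with every daughter is *e.
Position 5: Kuviki has e, Wimekish has o. Taking the neighbouring segments as reconstructed: Kuviki e could go back to *a or *e; Wimekish o could go back to *a or *o or *u — the one source consistent with every daughter is *a.
Position 7: Kuviki has t, Wimekish has s. Kuviki preserves t here (none of its changes turn any other segment into t), so the proto-segment is *t.
Verify the candidate proto-form against each daughter:
Kuviki: *remnarte > remnerte > rimnerte  (by vowel merger, pre-nasal raising)
Wimekish: *remnarte
  remnarte → remnarse   [palatalisation]
  remnarse → remnorse   [vowel merger]
  remnorse (rule 3 does not apply)
  giving Wimekish remnorse.
No other proto-form is consistent with every reflex, so the reconstruction is *remnarte.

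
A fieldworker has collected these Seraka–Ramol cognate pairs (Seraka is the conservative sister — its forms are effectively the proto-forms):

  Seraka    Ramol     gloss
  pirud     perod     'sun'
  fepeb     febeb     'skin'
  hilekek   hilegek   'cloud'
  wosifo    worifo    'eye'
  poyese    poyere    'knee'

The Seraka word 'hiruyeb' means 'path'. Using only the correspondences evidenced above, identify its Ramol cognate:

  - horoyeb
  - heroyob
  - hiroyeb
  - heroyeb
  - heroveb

pirud ~ perod — Seraka i corresponds to Ramol e after a consonant, before r.
pirud ~ perod — Seraka u corresponds to Ramol o after a consonant, before a consonant other than r, m, n, p, b, f, v.
Applying these to Seraka 'hiruyeb':
  hiruyeb → heruyeb   (i→e after a consonant, before r)
  heruyeb → heroyeb   (u→o after a consonant, before a consonant other than r, m, n, p, b, f, v)
So the Ramol cognate is 'heroyeb'.

heroyeb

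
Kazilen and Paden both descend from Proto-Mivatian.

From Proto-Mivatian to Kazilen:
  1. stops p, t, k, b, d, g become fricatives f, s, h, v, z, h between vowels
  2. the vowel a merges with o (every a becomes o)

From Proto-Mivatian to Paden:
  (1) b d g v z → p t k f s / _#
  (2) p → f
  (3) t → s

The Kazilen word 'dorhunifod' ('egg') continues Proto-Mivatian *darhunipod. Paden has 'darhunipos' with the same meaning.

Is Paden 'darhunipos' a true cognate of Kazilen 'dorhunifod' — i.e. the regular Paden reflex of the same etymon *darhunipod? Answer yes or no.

no

Derive the expected Paden reflex of *darhunipod:
Paden: *darhunipod > darhunipot > darhunifot > darhunifos  (by final devoicing, unconditioned shift, unconditioned shift)
The regular Paden reflex would be 'darhunifos', but the attested form is 'darhunipos'. The correspondence is irregular, so they are not cognates (the Paden form has a different source).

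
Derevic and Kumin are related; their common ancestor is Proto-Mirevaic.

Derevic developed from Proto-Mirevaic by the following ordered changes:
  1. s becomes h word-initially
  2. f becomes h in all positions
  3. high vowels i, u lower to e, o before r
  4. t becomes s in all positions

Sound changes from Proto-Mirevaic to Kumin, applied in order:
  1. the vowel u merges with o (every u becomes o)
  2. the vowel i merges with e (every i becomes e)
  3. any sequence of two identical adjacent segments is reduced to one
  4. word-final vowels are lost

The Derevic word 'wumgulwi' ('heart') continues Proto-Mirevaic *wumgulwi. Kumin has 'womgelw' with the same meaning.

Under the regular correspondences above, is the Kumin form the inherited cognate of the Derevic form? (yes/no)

Derive the expected Kumin reflex of *wumgulwi:
Kumin: *wumgulwi > womgolwi > womgolwe > womgolw  (by vowel merger, vowel merger, apocope)
The regular Kumin reflex would be 'womgolw', but the attested form is 'womgelw'. The correspondence is irregular, so they are not cognates (the Kumin form has a different source).

no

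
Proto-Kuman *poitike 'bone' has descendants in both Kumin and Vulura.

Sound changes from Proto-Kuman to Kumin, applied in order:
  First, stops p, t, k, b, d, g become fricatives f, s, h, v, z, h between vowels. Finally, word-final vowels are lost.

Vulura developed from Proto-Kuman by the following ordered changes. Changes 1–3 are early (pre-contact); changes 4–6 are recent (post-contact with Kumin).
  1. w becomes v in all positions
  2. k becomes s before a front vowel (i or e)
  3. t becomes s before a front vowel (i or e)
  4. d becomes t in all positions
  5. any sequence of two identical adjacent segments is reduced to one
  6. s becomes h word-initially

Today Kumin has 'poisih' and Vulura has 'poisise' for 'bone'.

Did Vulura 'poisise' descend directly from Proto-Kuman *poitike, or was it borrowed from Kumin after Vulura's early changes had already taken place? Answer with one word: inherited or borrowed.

inherited

If inherited, *poitike would pass through all of Vulura's changes:
Vulura: start from *poitike.
  rule 1: no change — poitike
  rule 2 (palatalisation): poitike → poitise
  rule 3 (palatalisation): poitise → poisise
  rule 4: no change — poisise
  rule 5: no change — poisise
  rule 6: no change — poisise
  ⇒ Vulura poisise
If borrowed from Kumin 'poisih' after the early changes, it would undergo only the recent ones:
  rule 4 (unconditioned shift): no change (poisih)
  rule 5 (degemination): no change (poisih)
  rule 6 (debuccalisation): no change (poisih)
  ⇒ as a loan: poisih
Vulura 'poisise' matches the inherited outcome exactly, so it is an inherited cognate, not a loan.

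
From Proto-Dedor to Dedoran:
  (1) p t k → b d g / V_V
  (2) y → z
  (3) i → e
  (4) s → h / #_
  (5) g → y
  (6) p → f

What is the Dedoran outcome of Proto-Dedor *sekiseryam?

heyeserzam

Dedoran: start from *sekiseryam.
  rule 1 (intervocalic voicing): sekiseryam → segiseryam
  rule 2 (unconditioned shift): segiseryam → segiserzam
  rule 3 (vowel merger): segiserzam → segeserzam
  rule 4 (debuccalisation): segeserzam → hegeserzam
  rule 5 (unconditioned shift): hegeserzam → heyeserzam
  rule 6: no change — heyeserzam
  ⇒ Dedoran heyeserzam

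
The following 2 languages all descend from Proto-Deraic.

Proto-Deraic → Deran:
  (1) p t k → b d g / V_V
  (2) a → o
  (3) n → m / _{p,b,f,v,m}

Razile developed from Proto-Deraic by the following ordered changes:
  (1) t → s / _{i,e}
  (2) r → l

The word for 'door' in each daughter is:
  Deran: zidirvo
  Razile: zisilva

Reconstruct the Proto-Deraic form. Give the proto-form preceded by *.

*zitirva

Position 5: Deran has r, Razile has l. Deran preserves r here (none of its changes turn any other segment into r), so the proto-segment is *r.
Position 3: Deran has d, Razile has s. Taking the neighbouring segments as reconstructed: Deran d could go back to *t or *d; Razile s could go back to *t or *s — the one source consistent with every daughter is *t.
This points to *zitirva. Verify forward in each daughter:
Deran: start from *zitirva.
  rule 1 (intervocalic voicing): zitirva → zidirva
  rule 2 (vowel merger): zidirva → zidirvo
  rule 3: no change — zidirvo
  ⇒ Deran zidirvo
Razile: *zitirva > zisirva > zisilva  (by palatalisation, unconditioned shift)
No other proto-form is consistent with every reflex, so the reconstruction is *zitirva.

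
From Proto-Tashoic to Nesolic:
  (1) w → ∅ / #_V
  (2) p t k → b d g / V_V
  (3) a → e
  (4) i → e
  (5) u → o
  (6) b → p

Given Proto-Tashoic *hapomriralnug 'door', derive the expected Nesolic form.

Nesolic: *hapomriralnug > habomriralnug > hebomrirelnug > hebomrerelnug > hebomrerelnog > hepomrerelnog  (by intervocalic voicing, vowel merger, vowel merger, vowel merger, unconditioned shift)

hepomrerelnog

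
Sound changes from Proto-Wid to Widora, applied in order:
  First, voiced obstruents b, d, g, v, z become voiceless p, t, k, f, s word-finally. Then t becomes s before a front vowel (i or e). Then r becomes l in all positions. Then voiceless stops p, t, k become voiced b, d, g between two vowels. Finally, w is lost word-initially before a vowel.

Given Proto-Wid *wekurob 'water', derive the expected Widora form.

Widora: *wekurob
  wekurob → wekurop   [final devoicing]
  wekurop (rule 2 does not apply)
  wekurop → wekulop   [unconditioned shift]
  wekulop → wegulop   [intervocalic voicing]
  wegulop → egulop   [glide loss]
  giving Widora egulop.

egulop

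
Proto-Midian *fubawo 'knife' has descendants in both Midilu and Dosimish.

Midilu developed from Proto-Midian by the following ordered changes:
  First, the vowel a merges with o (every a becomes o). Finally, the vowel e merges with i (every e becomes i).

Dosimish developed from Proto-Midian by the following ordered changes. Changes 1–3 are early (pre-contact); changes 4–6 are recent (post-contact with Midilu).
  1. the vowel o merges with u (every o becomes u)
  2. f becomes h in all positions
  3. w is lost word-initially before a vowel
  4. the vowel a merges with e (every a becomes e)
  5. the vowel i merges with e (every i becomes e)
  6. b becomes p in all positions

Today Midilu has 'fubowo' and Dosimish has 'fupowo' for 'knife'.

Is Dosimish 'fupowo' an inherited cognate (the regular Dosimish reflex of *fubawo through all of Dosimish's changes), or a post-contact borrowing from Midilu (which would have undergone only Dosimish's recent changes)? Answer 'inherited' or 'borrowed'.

If inherited, *fubawo would pass through all of Dosimish's changes:
Dosimish: *fubawo
  fubawo → fubawu   [vowel merger]
  fubawu → hubawu   [unconditioned shift]
  hubawu (rule 3 does not apply)
  hubawu → hubewu   [vowel merger]
  hubewu (rule 5 does not apply)
  hubewu → hupewu   [unconditioned shift]
  giving Dosimish hupewu.
If borrowed from Midilu 'fubowo' after the early changes, it would undergo only the recent ones:
  rule 4 (vowel merger): no change (fubowo)
  rule 5 (vowel merger): no change (fubowo)
  rule 6 (unconditioned shift): fubowo → fupowo
  ⇒ as a loan: fupowo
Dosimish 'fupowo' matches the loan outcome 'fupowo', not the inherited 'hupewu' — it skipped the early Dosimish changes, so it was borrowed from Midilu.

borrowed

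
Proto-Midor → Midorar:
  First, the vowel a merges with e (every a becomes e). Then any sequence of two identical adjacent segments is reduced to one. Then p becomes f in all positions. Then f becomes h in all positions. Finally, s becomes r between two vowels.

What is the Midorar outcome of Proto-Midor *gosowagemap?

gorowegemeh

Midorar: *gosowagemap
  gosowagemap → gosowegemep   [vowel merger]
  gosowegemep (rule 2 does not apply)
  gosowegemep → gosowegemef   [unconditioned shift]
  gosowegemef → gosowegemeh   [unconditioned shift]
  gosowegemeh → gorowegemeh   [rhotacism]
  giving Midorar gorowegemeh.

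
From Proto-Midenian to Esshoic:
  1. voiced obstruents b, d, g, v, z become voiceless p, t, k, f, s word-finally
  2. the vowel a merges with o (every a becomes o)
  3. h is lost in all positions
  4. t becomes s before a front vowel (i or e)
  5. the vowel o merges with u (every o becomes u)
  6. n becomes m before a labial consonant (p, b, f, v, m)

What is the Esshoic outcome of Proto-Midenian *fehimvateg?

Esshoic: start from *fehimvateg.
  rule 1 (final devoicing): fehimvateg → fehimvatek
  rule 2 (vowel merger): fehimvatek → fehimvotek
  rule 3 (h-loss): fehimvotek → feimvotek
  rule 4 (palatalisation): feimvotek → feimvosek
  rule 5 (vowel merger): feimvosek → feimvusek
  rule 6: no change — feimvusek
  ⇒ Esshoic feimvusek

feimvusek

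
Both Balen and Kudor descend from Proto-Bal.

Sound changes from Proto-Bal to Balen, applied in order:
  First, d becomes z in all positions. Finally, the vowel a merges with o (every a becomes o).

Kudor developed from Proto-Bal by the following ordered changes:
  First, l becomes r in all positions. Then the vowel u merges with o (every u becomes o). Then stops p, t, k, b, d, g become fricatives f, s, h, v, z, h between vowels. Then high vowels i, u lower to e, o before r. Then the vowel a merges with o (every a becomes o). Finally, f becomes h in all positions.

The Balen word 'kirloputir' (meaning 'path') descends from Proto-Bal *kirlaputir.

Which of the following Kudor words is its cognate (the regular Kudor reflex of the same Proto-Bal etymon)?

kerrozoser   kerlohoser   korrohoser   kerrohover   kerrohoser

Kudor: start from *kirlaputir.
  rule 1 (unconditioned shift): kirlaputir → kirraputir
  rule 2 (vowel merger): kirraputir → kirrapotir
  rule 3 (intervocalic lenition): kirrapotir → kirrafosir
  rule 4 (pre-rhotic lowering): kirrafosir → kerrafoser
  rule 5 (vowel merger): kerrafoser → kerrofoser
  rule 6 (unconditioned shift): kerrofoser → kerrohoser
  ⇒ Kudor kerrohoser
Among the options, 'kerrohoser' alone shows every Kudor change applied in order.

kerrohoser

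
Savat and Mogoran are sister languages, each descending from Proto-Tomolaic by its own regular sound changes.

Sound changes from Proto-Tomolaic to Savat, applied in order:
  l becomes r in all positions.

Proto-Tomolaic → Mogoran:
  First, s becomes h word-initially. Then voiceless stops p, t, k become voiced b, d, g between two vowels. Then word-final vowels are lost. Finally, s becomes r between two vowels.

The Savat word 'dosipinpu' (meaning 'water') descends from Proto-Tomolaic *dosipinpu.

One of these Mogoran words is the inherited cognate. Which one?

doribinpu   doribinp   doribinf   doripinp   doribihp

doribinp

Mogoran: start from *dosipinpu.
  rule 1: no change — dosipinpu
  rule 2 (intervocalic voicing): dosipinpu → dosibinpu
  rule 3 (apocope): dosibinpu → dosibinp
  rule 4 (rhotacism): dosibinp → doribinp
  ⇒ Mogoran doribinp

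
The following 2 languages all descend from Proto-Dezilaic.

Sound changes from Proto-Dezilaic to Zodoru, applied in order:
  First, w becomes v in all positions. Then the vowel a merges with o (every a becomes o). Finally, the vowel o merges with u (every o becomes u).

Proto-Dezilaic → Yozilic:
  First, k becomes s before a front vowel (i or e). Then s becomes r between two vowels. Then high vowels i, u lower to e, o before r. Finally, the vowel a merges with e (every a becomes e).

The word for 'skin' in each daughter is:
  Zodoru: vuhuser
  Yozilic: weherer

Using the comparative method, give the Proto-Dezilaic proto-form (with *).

Position 1: Zodoru has v, Yozilic has w. Yozilic preserves w here (none of its changes turn any other segment into w), so the proto-segment is *w.
Position 5: Zodoru has s, Yozilic has r. Zodoru preserves s here (none of its changes turn any other segment into s), so the proto-segment is *s.
Continuing position by position gives *wahaser; check it forward:
Zodoru: *wahaser > vahaser > vohoser > vuhuser  (by unconditioned shift, vowel merger, vowel merger)
Yozilic: start from *wahaser.
  rule 1: no change — wahaser
  rule 2 (rhotacism): wahaser → waharer
  rule 3: no change — waharer
  rule 4 (vowel merger): waharer → weherer
  ⇒ Yozilic weherer
*wahaser is the unique common source.

*wahaser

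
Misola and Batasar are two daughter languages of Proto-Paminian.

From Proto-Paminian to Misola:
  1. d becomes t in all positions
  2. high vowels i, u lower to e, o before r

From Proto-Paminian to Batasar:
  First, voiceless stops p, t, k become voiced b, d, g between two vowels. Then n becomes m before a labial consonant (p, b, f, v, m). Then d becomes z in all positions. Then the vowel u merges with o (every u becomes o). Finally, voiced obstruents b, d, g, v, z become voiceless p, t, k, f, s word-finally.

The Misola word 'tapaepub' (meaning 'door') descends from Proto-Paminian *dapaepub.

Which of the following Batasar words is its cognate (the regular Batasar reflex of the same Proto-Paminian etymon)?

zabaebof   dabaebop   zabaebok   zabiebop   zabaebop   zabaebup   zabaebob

zabaebop

Batasar: *dapaepub > dabaebub > zabaebub > zabaebob > zabaebop  (by intervocalic voicing, unconditioned shift, vowel merger, final devoicing)
Only 'zabaebop' matches the regular Batasar development of *dapaepub.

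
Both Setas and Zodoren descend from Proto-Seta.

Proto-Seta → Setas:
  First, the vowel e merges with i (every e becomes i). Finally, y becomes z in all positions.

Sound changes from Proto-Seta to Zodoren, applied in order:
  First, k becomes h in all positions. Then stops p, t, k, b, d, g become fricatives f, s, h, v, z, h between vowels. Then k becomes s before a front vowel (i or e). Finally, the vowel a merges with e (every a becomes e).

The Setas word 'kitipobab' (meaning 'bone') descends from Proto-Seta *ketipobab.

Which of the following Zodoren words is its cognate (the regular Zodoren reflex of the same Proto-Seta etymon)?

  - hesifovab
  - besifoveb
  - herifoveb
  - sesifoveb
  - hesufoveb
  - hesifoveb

hesifoveb

Zodoren: start from *ketipobab.
  rule 1 (unconditioned shift): ketipobab → hetipobab
  rule 2 (intervocalic lenition): hetipobab → hesifovab
  rule 3: no change — hesifovab
  rule 4 (vowel merger): hesifovab → hesifoveb
  ⇒ Zodoren hesifoveb
The other candidates each miss or misapply at least one Zodoren change.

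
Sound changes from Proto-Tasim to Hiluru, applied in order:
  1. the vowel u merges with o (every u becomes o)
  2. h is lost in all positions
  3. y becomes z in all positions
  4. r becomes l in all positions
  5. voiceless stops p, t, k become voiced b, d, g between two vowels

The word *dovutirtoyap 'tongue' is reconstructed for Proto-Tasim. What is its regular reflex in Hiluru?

dovodiltozap

Hiluru: *dovutirtoyap > dovotirtoyap > dovotirtozap > dovotiltozap > dovodiltozap  (by vowel merger, unconditioned shift, unconditioned shift, intervocalic voicing)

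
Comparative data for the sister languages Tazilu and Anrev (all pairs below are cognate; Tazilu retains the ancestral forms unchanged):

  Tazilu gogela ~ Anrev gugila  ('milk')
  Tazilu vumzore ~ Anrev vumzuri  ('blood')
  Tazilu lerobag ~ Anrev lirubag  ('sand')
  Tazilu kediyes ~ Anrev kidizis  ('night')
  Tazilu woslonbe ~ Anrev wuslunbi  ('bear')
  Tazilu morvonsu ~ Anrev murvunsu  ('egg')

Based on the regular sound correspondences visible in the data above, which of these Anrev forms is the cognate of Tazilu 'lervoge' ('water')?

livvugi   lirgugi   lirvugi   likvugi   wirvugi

lirvugi

lerobag ~ lirubag — Tazilu e corresponds to Anrev i after a consonant, before r.
gogela ~ gugila, woslonbe ~ wuslunbi — Tazilu o corresponds to Anrev u after a consonant, before a consonant other than r, m, n, p, b, f, v.
vumzore ~ vumzuri, woslonbe ~ wuslunbi — Tazilu e corresponds to Anrev i word-finally.
Applying these to Tazilu 'lervoge':
  lervoge → lirvoge   (e→i after a consonant, before r)
  lirvoge → lirvuge   (o→u after a consonant, before a consonant other than r, m, n, p, b, f, v)
  lirvuge → lirvugi   (e→i word-finally)
So the Anrev cognate is 'lirvugi'.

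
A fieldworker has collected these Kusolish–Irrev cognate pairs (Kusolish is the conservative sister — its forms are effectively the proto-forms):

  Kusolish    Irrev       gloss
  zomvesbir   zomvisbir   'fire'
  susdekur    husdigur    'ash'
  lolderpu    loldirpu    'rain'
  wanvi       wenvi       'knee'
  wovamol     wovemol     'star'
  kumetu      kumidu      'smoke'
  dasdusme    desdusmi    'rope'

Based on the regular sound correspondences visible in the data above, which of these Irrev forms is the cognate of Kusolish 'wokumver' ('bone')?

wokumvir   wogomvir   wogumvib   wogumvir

wogumvir

susdekur ~ husdigur — Kusolish k corresponds to Irrev g between vowels (before a back vowel).
lolderpu ~ loldirpu — Kusolish e corresponds to Irrev i after a consonant, before r.
Applying these to Kusolish 'wokumver':
  wokumver → wogumver   (k→g between vowels (before a back vowel))
  wogumver → wogumvir   (e→i after a consonant, before r)
So the Irrev cognate is 'wogumvir'.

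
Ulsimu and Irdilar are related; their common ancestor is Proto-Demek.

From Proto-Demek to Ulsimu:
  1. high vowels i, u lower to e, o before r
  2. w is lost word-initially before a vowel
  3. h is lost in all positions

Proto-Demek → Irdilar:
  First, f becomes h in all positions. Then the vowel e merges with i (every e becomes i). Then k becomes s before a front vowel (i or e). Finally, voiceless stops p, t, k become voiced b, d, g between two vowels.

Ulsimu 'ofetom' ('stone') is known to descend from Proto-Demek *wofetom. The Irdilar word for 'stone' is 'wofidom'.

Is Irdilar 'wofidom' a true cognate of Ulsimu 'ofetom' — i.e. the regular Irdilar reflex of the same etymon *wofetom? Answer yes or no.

Derive the expected Irdilar reflex of *wofetom:
Irdilar: *wofetom
  wofetom → wohetom   [unconditioned shift]
  wohetom → wohitom   [vowel merger]
  wohitom (rule 3 does not apply)
  wohitom → wohidom   [intervocalic voicing]
  giving Irdilar wohidom.
The regular Irdilar reflex would be 'wohidom', but the attested form is 'wofidom'. The correspondence is irregular, so they are not cognates (the Irdilar form has a different source).

no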